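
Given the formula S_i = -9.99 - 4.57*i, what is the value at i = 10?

S_10 = -9.99 + -4.57*10 = -9.99 + -45.7 = -55.69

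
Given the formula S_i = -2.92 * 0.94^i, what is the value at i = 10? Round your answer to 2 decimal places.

S_10 = -2.92 * 0.94^10 ≈ -2.92 * 0.5386 ≈ -1.57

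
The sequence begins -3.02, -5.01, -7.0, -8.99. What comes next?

Differences: -5.01 - -3.02 = -1.99
This is an arithmetic sequence with common difference d = -1.99.
Next term = -8.99 + -1.99 = -10.98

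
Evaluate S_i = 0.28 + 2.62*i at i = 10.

S_10 = 0.28 + 2.62*10 = 0.28 + 26.2 = 26.48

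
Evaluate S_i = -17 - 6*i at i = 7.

S_7 = -17 + -6*7 = -17 + -42 = -59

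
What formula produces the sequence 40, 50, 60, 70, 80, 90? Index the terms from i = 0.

Check differences: 50 - 40 = 10
60 - 50 = 10
Common difference d = 10.
First term a = 40.
Formula: S_i = 40 + 10*i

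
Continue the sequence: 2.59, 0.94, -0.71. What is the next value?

Differences: 0.94 - 2.59 = -1.65
This is an arithmetic sequence with common difference d = -1.65.
Next term = -0.71 + -1.65 = -2.36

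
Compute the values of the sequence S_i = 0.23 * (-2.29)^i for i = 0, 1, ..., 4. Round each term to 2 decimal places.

This is a geometric sequence.
i=0: S_0 = 0.23 * (-2.29)^0 = 0.23
i=1: S_1 = 0.23 * (-2.29)^1 ≈ -0.53
i=2: S_2 = 0.23 * (-2.29)^2 ≈ 1.21
i=3: S_3 = 0.23 * (-2.29)^3 ≈ -2.76
i=4: S_4 = 0.23 * (-2.29)^4 ≈ 6.33
The first 5 terms are: [0.23, -0.53, 1.21, -2.76, 6.33]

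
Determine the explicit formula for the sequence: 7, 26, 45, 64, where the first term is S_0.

Check differences: 26 - 7 = 19
45 - 26 = 19
Common difference d = 19.
First term a = 7.
Formula: S_i = 7 + 19*i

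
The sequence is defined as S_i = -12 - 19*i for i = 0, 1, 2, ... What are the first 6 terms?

This is an arithmetic sequence.
i=0: S_0 = -12 + -19*0 = -12
i=1: S_1 = -12 + -19*1 = -31
i=2: S_2 = -12 + -19*2 = -50
i=3: S_3 = -12 + -19*3 = -69
i=4: S_4 = -12 + -19*4 = -88
i=5: S_5 = -12 + -19*5 = -107
The first 6 terms are: [-12, -31, -50, -69, -88, -107]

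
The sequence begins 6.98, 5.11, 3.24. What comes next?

Differences: 5.11 - 6.98 = -1.87
This is an arithmetic sequence with common difference d = -1.87.
Next term = 3.24 + -1.87 = 1.37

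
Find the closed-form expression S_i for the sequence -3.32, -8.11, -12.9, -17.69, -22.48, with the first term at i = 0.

Check differences: -8.11 - -3.32 = -4.79
-12.9 - -8.11 = -4.79
Common difference d = -4.79.
First term a = -3.32.
Formula: S_i = -3.32 - 4.79*i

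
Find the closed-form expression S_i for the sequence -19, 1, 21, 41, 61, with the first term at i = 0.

Check differences: 1 - -19 = 20
21 - 1 = 20
Common difference d = 20.
First term a = -19.
Formula: S_i = -19 + 20*i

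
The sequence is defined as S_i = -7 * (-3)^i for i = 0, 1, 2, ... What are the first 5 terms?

This is a geometric sequence.
i=0: S_0 = -7 * (-3)^0 = -7
i=1: S_1 = -7 * (-3)^1 = 21
i=2: S_2 = -7 * (-3)^2 = -63
i=3: S_3 = -7 * (-3)^3 = 189
i=4: S_4 = -7 * (-3)^4 = -567
The first 5 terms are: [-7, 21, -63, 189, -567]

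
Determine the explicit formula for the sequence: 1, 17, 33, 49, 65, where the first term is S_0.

Check differences: 17 - 1 = 16
33 - 17 = 16
Common difference d = 16.
First term a = 1.
Formula: S_i = 1 + 16*i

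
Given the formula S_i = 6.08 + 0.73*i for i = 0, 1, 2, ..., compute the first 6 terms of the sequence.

This is an arithmetic sequence.
i=0: S_0 = 6.08 + 0.73*0 = 6.08
i=1: S_1 = 6.08 + 0.73*1 = 6.81
i=2: S_2 = 6.08 + 0.73*2 = 7.54
i=3: S_3 = 6.08 + 0.73*3 = 8.27
i=4: S_4 = 6.08 + 0.73*4 = 9.0
i=5: S_5 = 6.08 + 0.73*5 = 9.73
The first 6 terms are: [6.08, 6.81, 7.54, 8.27, 9.0, 9.73]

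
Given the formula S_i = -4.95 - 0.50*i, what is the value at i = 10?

S_10 = -4.95 + -0.5*10 = -4.95 + -5.0 = -9.95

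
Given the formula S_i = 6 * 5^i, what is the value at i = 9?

S_9 = 6 * 5^9 = 6 * 1953125 = 11718750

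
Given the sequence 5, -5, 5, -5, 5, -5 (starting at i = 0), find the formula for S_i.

Check ratios: -5 / 5 = -1.0
Common ratio r = -1.
First term a = 5.
Formula: S_i = 5 * (-1)^i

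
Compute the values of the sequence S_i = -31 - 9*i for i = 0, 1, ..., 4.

This is an arithmetic sequence.
i=0: S_0 = -31 + -9*0 = -31
i=1: S_1 = -31 + -9*1 = -40
i=2: S_2 = -31 + -9*2 = -49
i=3: S_3 = -31 + -9*3 = -58
i=4: S_4 = -31 + -9*4 = -67
The first 5 terms are: [-31, -40, -49, -58, -67]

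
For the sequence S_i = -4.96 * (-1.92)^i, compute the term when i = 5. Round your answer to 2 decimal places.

S_5 = -4.96 * (-1.92)^5 ≈ -4.96 * -26.0919 ≈ 129.42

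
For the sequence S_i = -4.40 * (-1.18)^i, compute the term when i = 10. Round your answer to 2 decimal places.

S_10 = -4.4 * (-1.18)^10 ≈ -4.4 * 5.2338 ≈ -23.03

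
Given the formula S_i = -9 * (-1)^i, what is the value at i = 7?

S_7 = -9 * (-1)^7 = -9 * -1 = 9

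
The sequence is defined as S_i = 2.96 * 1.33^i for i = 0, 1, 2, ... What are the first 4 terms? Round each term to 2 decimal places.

This is a geometric sequence.
i=0: S_0 = 2.96 * 1.33^0 = 2.96
i=1: S_1 = 2.96 * 1.33^1 ≈ 3.94
i=2: S_2 = 2.96 * 1.33^2 ≈ 5.24
i=3: S_3 = 2.96 * 1.33^3 ≈ 6.96
The first 4 terms are: [2.96, 3.94, 5.24, 6.96]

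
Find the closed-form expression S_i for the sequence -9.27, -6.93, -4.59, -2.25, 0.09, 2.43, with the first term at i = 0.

Check differences: -6.93 - -9.27 = 2.34
-4.59 - -6.93 = 2.34
Common difference d = 2.34.
First term a = -9.27.
Formula: S_i = -9.27 + 2.34*i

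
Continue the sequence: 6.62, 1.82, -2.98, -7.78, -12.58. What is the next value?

Differences: 1.82 - 6.62 = -4.8
This is an arithmetic sequence with common difference d = -4.8.
Next term = -12.58 + -4.8 = -17.38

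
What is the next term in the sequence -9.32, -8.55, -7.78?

Differences: -8.55 - -9.32 = 0.77
This is an arithmetic sequence with common difference d = 0.77.
Next term = -7.78 + 0.77 = -7.01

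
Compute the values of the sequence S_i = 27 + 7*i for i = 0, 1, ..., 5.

This is an arithmetic sequence.
i=0: S_0 = 27 + 7*0 = 27
i=1: S_1 = 27 + 7*1 = 34
i=2: S_2 = 27 + 7*2 = 41
i=3: S_3 = 27 + 7*3 = 48
i=4: S_4 = 27 + 7*4 = 55
i=5: S_5 = 27 + 7*5 = 62
The first 6 terms are: [27, 34, 41, 48, 55, 62]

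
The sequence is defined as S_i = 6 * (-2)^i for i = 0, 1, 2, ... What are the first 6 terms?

This is a geometric sequence.
i=0: S_0 = 6 * (-2)^0 = 6
i=1: S_1 = 6 * (-2)^1 = -12
i=2: S_2 = 6 * (-2)^2 = 24
i=3: S_3 = 6 * (-2)^3 = -48
i=4: S_4 = 6 * (-2)^4 = 96
i=5: S_5 = 6 * (-2)^5 = -192
The first 6 terms are: [6, -12, 24, -48, 96, -192]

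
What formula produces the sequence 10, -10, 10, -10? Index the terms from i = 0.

Check ratios: -10 / 10 = -1.0
Common ratio r = -1.
First term a = 10.
Formula: S_i = 10 * (-1)^i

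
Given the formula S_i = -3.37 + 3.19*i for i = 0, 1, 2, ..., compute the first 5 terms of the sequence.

This is an arithmetic sequence.
i=0: S_0 = -3.37 + 3.19*0 = -3.37
i=1: S_1 = -3.37 + 3.19*1 = -0.18
i=2: S_2 = -3.37 + 3.19*2 = 3.01
i=3: S_3 = -3.37 + 3.19*3 = 6.2
i=4: S_4 = -3.37 + 3.19*4 = 9.39
The first 5 terms are: [-3.37, -0.18, 3.01, 6.2, 9.39]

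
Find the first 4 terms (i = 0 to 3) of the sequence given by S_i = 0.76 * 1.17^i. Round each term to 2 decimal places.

This is a geometric sequence.
i=0: S_0 = 0.76 * 1.17^0 = 0.76
i=1: S_1 = 0.76 * 1.17^1 ≈ 0.89
i=2: S_2 = 0.76 * 1.17^2 ≈ 1.04
i=3: S_3 = 0.76 * 1.17^3 ≈ 1.22
The first 4 terms are: [0.76, 0.89, 1.04, 1.22]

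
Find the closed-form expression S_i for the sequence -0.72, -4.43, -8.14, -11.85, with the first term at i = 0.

Check differences: -4.43 - -0.72 = -3.71
-8.14 - -4.43 = -3.71
Common difference d = -3.71.
First term a = -0.72.
Formula: S_i = -0.72 - 3.71*i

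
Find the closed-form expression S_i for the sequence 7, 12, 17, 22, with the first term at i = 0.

Check differences: 12 - 7 = 5
17 - 12 = 5
Common difference d = 5.
First term a = 7.
Formula: S_i = 7 + 5*i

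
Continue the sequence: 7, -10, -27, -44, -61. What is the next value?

Differences: -10 - 7 = -17
This is an arithmetic sequence with common difference d = -17.
Next term = -61 + -17 = -78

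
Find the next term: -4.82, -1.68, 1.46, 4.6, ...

Differences: -1.68 - -4.82 = 3.14
This is an arithmetic sequence with common difference d = 3.14.
Next term = 4.6 + 3.14 = 7.74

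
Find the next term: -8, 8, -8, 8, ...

Ratios: 8 / -8 = -1.0
This is a geometric sequence with common ratio r = -1.
Next term = 8 * -1 = -8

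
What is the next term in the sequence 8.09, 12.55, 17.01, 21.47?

Differences: 12.55 - 8.09 = 4.46
This is an arithmetic sequence with common difference d = 4.46.
Next term = 21.47 + 4.46 = 25.93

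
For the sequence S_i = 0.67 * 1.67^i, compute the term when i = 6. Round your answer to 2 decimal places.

S_6 = 0.67 * 1.67^6 ≈ 0.67 * 21.692 ≈ 14.53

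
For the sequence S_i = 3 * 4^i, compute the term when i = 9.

S_9 = 3 * 4^9 = 3 * 262144 = 786432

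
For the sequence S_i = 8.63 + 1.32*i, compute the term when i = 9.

S_9 = 8.63 + 1.32*9 = 8.63 + 11.88 = 20.51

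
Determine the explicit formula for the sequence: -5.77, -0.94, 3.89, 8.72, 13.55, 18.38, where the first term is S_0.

Check differences: -0.94 - -5.77 = 4.83
3.89 - -0.94 = 4.83
Common difference d = 4.83.
First term a = -5.77.
Formula: S_i = -5.77 + 4.83*i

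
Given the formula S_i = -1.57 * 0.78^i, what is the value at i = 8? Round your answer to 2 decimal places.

S_8 = -1.57 * 0.78^8 ≈ -1.57 * 0.137 ≈ -0.22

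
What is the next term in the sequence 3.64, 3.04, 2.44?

Differences: 3.04 - 3.64 = -0.6
This is an arithmetic sequence with common difference d = -0.6.
Next term = 2.44 + -0.6 = 1.84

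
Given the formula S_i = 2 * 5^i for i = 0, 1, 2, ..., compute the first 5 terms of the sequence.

This is a geometric sequence.
i=0: S_0 = 2 * 5^0 = 2
i=1: S_1 = 2 * 5^1 = 10
i=2: S_2 = 2 * 5^2 = 50
i=3: S_3 = 2 * 5^3 = 250
i=4: S_4 = 2 * 5^4 = 1250
The first 5 terms are: [2, 10, 50, 250, 1250]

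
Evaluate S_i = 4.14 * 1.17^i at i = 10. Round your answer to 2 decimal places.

S_10 = 4.14 * 1.17^10 ≈ 4.14 * 4.8068 ≈ 19.9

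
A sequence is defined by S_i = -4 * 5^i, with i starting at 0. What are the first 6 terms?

This is a geometric sequence.
i=0: S_0 = -4 * 5^0 = -4
i=1: S_1 = -4 * 5^1 = -20
i=2: S_2 = -4 * 5^2 = -100
i=3: S_3 = -4 * 5^3 = -500
i=4: S_4 = -4 * 5^4 = -2500
i=5: S_5 = -4 * 5^5 = -12500
The first 6 terms are: [-4, -20, -100, -500, -2500, -12500]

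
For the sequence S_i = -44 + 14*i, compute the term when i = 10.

S_10 = -44 + 14*10 = -44 + 140 = 96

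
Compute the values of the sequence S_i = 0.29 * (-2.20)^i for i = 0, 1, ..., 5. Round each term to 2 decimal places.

This is a geometric sequence.
i=0: S_0 = 0.29 * (-2.2)^0 = 0.29
i=1: S_1 = 0.29 * (-2.2)^1 ≈ -0.64
i=2: S_2 = 0.29 * (-2.2)^2 ≈ 1.4
i=3: S_3 = 0.29 * (-2.2)^3 ≈ -3.09
i=4: S_4 = 0.29 * (-2.2)^4 ≈ 6.79
i=5: S_5 = 0.29 * (-2.2)^5 ≈ -14.95
The first 6 terms are: [0.29, -0.64, 1.4, -3.09, 6.79, -14.95]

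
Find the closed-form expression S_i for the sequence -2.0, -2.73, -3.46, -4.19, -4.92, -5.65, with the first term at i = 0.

Check differences: -2.73 - -2.0 = -0.73
-3.46 - -2.73 = -0.73
Common difference d = -0.73.
First term a = -2.0.
Formula: S_i = -2.00 - 0.73*i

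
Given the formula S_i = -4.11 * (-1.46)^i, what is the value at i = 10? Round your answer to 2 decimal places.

S_10 = -4.11 * (-1.46)^10 ≈ -4.11 * 44.0077 ≈ -180.87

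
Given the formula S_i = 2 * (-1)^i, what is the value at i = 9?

S_9 = 2 * (-1)^9 = 2 * -1 = -2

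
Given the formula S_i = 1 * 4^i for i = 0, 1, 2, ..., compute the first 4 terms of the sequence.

This is a geometric sequence.
i=0: S_0 = 1 * 4^0 = 1
i=1: S_1 = 1 * 4^1 = 4
i=2: S_2 = 1 * 4^2 = 16
i=3: S_3 = 1 * 4^3 = 64
The first 4 terms are: [1, 4, 16, 64]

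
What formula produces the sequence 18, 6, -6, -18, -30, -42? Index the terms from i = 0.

Check differences: 6 - 18 = -12
-6 - 6 = -12
Common difference d = -12.
First term a = 18.
Formula: S_i = 18 - 12*i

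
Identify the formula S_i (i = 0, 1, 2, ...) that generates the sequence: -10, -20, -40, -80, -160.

Check ratios: -20 / -10 = 2.0
Common ratio r = 2.
First term a = -10.
Formula: S_i = -10 * 2^i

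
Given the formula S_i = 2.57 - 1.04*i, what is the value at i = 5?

S_5 = 2.57 + -1.04*5 = 2.57 + -5.2 = -2.63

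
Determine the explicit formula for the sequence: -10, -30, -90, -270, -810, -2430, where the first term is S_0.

Check ratios: -30 / -10 = 3.0
Common ratio r = 3.
First term a = -10.
Formula: S_i = -10 * 3^i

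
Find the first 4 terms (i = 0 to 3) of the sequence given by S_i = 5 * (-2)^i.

This is a geometric sequence.
i=0: S_0 = 5 * (-2)^0 = 5
i=1: S_1 = 5 * (-2)^1 = -10
i=2: S_2 = 5 * (-2)^2 = 20
i=3: S_3 = 5 * (-2)^3 = -40
The first 4 terms are: [5, -10, 20, -40]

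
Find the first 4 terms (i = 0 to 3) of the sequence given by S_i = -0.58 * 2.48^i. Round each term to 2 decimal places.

This is a geometric sequence.
i=0: S_0 = -0.58 * 2.48^0 = -0.58
i=1: S_1 = -0.58 * 2.48^1 ≈ -1.44
i=2: S_2 = -0.58 * 2.48^2 ≈ -3.57
i=3: S_3 = -0.58 * 2.48^3 ≈ -8.85
The first 4 terms are: [-0.58, -1.44, -3.57, -8.85]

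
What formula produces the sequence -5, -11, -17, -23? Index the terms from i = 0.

Check differences: -11 - -5 = -6
-17 - -11 = -6
Common difference d = -6.
First term a = -5.
Formula: S_i = -5 - 6*i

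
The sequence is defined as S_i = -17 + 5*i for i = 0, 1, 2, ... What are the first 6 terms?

This is an arithmetic sequence.
i=0: S_0 = -17 + 5*0 = -17
i=1: S_1 = -17 + 5*1 = -12
i=2: S_2 = -17 + 5*2 = -7
i=3: S_3 = -17 + 5*3 = -2
i=4: S_4 = -17 + 5*4 = 3
i=5: S_5 = -17 + 5*5 = 8
The first 6 terms are: [-17, -12, -7, -2, 3, 8]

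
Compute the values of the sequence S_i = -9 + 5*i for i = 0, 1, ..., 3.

This is an arithmetic sequence.
i=0: S_0 = -9 + 5*0 = -9
i=1: S_1 = -9 + 5*1 = -4
i=2: S_2 = -9 + 5*2 = 1
i=3: S_3 = -9 + 5*3 = 6
The first 4 terms are: [-9, -4, 1, 6]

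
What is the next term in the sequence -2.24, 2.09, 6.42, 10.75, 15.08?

Differences: 2.09 - -2.24 = 4.33
This is an arithmetic sequence with common difference d = 4.33.
Next term = 15.08 + 4.33 = 19.41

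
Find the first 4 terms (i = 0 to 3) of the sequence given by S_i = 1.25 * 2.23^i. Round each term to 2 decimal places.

This is a geometric sequence.
i=0: S_0 = 1.25 * 2.23^0 = 1.25
i=1: S_1 = 1.25 * 2.23^1 ≈ 2.79
i=2: S_2 = 1.25 * 2.23^2 ≈ 6.22
i=3: S_3 = 1.25 * 2.23^3 ≈ 13.86
The first 4 terms are: [1.25, 2.79, 6.22, 13.86]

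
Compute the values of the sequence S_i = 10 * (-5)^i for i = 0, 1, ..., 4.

This is a geometric sequence.
i=0: S_0 = 10 * (-5)^0 = 10
i=1: S_1 = 10 * (-5)^1 = -50
i=2: S_2 = 10 * (-5)^2 = 250
i=3: S_3 = 10 * (-5)^3 = -1250
i=4: S_4 = 10 * (-5)^4 = 6250
The first 5 terms are: [10, -50, 250, -1250, 6250]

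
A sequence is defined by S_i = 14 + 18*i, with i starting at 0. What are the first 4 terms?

This is an arithmetic sequence.
i=0: S_0 = 14 + 18*0 = 14
i=1: S_1 = 14 + 18*1 = 32
i=2: S_2 = 14 + 18*2 = 50
i=3: S_3 = 14 + 18*3 = 68
The first 4 terms are: [14, 32, 50, 68]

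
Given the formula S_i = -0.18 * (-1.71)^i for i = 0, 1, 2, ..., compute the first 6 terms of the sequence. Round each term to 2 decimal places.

This is a geometric sequence.
i=0: S_0 = -0.18 * (-1.71)^0 = -0.18
i=1: S_1 = -0.18 * (-1.71)^1 ≈ 0.31
i=2: S_2 = -0.18 * (-1.71)^2 ≈ -0.53
i=3: S_3 = -0.18 * (-1.71)^3 ≈ 0.9
i=4: S_4 = -0.18 * (-1.71)^4 ≈ -1.54
i=5: S_5 = -0.18 * (-1.71)^5 ≈ 2.63
The first 6 terms are: [-0.18, 0.31, -0.53, 0.9, -1.54, 2.63]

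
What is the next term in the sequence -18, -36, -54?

Differences: -36 - -18 = -18
This is an arithmetic sequence with common difference d = -18.
Next term = -54 + -18 = -72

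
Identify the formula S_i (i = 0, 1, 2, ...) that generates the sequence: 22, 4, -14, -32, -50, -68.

Check differences: 4 - 22 = -18
-14 - 4 = -18
Common difference d = -18.
First term a = 22.
Formula: S_i = 22 - 18*i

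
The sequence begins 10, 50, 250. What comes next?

Ratios: 50 / 10 = 5.0
This is a geometric sequence with common ratio r = 5.
Next term = 250 * 5 = 1250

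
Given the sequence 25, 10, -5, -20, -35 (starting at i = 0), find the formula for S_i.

Check differences: 10 - 25 = -15
-5 - 10 = -15
Common difference d = -15.
First term a = 25.
Formula: S_i = 25 - 15*i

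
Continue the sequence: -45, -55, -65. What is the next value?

Differences: -55 - -45 = -10
This is an arithmetic sequence with common difference d = -10.
Next term = -65 + -10 = -75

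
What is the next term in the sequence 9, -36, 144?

Ratios: -36 / 9 = -4.0
This is a geometric sequence with common ratio r = -4.
Next term = 144 * -4 = -576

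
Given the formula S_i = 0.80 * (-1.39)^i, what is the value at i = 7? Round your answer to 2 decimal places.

S_7 = 0.8 * (-1.39)^7 ≈ 0.8 * -10.0254 ≈ -8.02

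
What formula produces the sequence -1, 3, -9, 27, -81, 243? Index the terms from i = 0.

Check ratios: 3 / -1 = -3.0
Common ratio r = -3.
First term a = -1.
Formula: S_i = -1 * (-3)^i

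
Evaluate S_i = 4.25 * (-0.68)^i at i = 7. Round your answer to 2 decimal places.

S_7 = 4.25 * (-0.68)^7 ≈ 4.25 * -0.0672 ≈ -0.29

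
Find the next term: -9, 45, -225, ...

Ratios: 45 / -9 = -5.0
This is a geometric sequence with common ratio r = -5.
Next term = -225 * -5 = 1125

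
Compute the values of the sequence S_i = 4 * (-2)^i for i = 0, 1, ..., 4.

This is a geometric sequence.
i=0: S_0 = 4 * (-2)^0 = 4
i=1: S_1 = 4 * (-2)^1 = -8
i=2: S_2 = 4 * (-2)^2 = 16
i=3: S_3 = 4 * (-2)^3 = -32
i=4: S_4 = 4 * (-2)^4 = 64
The first 5 terms are: [4, -8, 16, -32, 64]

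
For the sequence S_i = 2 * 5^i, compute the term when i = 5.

S_5 = 2 * 5^5 = 2 * 3125 = 6250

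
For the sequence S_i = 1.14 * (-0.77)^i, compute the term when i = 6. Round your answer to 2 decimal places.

S_6 = 1.14 * (-0.77)^6 ≈ 1.14 * 0.2084 ≈ 0.24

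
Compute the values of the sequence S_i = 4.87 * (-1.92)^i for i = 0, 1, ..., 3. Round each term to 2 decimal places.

This is a geometric sequence.
i=0: S_0 = 4.87 * (-1.92)^0 = 4.87
i=1: S_1 = 4.87 * (-1.92)^1 ≈ -9.35
i=2: S_2 = 4.87 * (-1.92)^2 ≈ 17.95
i=3: S_3 = 4.87 * (-1.92)^3 ≈ -34.47
The first 4 terms are: [4.87, -9.35, 17.95, -34.47]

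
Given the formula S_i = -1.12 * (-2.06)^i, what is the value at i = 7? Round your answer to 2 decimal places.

S_7 = -1.12 * (-2.06)^7 ≈ -1.12 * -157.4239 ≈ 176.31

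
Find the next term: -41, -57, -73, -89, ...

Differences: -57 - -41 = -16
This is an arithmetic sequence with common difference d = -16.
Next term = -89 + -16 = -105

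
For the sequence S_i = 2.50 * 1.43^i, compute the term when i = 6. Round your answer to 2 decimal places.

S_6 = 2.5 * 1.43^6 ≈ 2.5 * 8.551 ≈ 21.38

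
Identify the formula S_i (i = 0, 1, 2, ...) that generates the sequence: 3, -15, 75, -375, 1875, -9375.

Check ratios: -15 / 3 = -5.0
Common ratio r = -5.
First term a = 3.
Formula: S_i = 3 * (-5)^i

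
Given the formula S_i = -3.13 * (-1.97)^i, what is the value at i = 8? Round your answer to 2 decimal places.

S_8 = -3.13 * (-1.97)^8 ≈ -3.13 * 226.8453 ≈ -710.03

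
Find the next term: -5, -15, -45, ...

Ratios: -15 / -5 = 3.0
This is a geometric sequence with common ratio r = 3.
Next term = -45 * 3 = -135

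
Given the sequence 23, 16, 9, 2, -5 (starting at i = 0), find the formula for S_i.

Check differences: 16 - 23 = -7
9 - 16 = -7
Common difference d = -7.
First term a = 23.
Formula: S_i = 23 - 7*i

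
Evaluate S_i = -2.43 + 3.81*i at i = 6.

S_6 = -2.43 + 3.81*6 = -2.43 + 22.86 = 20.43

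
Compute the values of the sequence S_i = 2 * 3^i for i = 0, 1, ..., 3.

This is a geometric sequence.
i=0: S_0 = 2 * 3^0 = 2
i=1: S_1 = 2 * 3^1 = 6
i=2: S_2 = 2 * 3^2 = 18
i=3: S_3 = 2 * 3^3 = 54
The first 4 terms are: [2, 6, 18, 54]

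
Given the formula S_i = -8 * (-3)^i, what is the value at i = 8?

S_8 = -8 * (-3)^8 = -8 * 6561 = -52488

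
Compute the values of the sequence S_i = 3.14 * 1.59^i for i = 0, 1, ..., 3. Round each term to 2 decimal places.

This is a geometric sequence.
i=0: S_0 = 3.14 * 1.59^0 = 3.14
i=1: S_1 = 3.14 * 1.59^1 ≈ 4.99
i=2: S_2 = 3.14 * 1.59^2 ≈ 7.94
i=3: S_3 = 3.14 * 1.59^3 ≈ 12.62
The first 4 terms are: [3.14, 4.99, 7.94, 12.62]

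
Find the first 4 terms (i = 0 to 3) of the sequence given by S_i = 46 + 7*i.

This is an arithmetic sequence.
i=0: S_0 = 46 + 7*0 = 46
i=1: S_1 = 46 + 7*1 = 53
i=2: S_2 = 46 + 7*2 = 60
i=3: S_3 = 46 + 7*3 = 67
The first 4 terms are: [46, 53, 60, 67]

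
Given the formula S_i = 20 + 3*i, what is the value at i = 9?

S_9 = 20 + 3*9 = 20 + 27 = 47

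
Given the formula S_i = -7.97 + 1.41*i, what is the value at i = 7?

S_7 = -7.97 + 1.41*7 = -7.97 + 9.87 = 1.9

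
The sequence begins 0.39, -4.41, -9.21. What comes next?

Differences: -4.41 - 0.39 = -4.8
This is an arithmetic sequence with common difference d = -4.8.
Next term = -9.21 + -4.8 = -14.01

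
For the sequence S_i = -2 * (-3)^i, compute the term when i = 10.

S_10 = -2 * (-3)^10 = -2 * 59049 = -118098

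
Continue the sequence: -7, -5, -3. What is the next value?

Differences: -5 - -7 = 2
This is an arithmetic sequence with common difference d = 2.
Next term = -3 + 2 = -1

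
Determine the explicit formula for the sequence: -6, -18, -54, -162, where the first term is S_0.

Check ratios: -18 / -6 = 3.0
Common ratio r = 3.
First term a = -6.
Formula: S_i = -6 * 3^i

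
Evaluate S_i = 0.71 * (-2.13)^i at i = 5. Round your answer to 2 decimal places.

S_5 = 0.71 * (-2.13)^5 ≈ 0.71 * -43.8428 ≈ -31.13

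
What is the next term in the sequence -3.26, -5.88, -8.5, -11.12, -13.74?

Differences: -5.88 - -3.26 = -2.62
This is an arithmetic sequence with common difference d = -2.62.
Next term = -13.74 + -2.62 = -16.36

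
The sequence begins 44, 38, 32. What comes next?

Differences: 38 - 44 = -6
This is an arithmetic sequence with common difference d = -6.
Next term = 32 + -6 = 26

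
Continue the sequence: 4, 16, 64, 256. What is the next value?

Ratios: 16 / 4 = 4.0
This is a geometric sequence with common ratio r = 4.
Next term = 256 * 4 = 1024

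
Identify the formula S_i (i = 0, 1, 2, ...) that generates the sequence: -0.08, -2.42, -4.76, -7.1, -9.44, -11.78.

Check differences: -2.42 - -0.08 = -2.34
-4.76 - -2.42 = -2.34
Common difference d = -2.34.
First term a = -0.08.
Formula: S_i = -0.08 - 2.34*i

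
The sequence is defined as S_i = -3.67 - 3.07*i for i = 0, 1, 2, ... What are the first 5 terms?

This is an arithmetic sequence.
i=0: S_0 = -3.67 + -3.07*0 = -3.67
i=1: S_1 = -3.67 + -3.07*1 = -6.74
i=2: S_2 = -3.67 + -3.07*2 = -9.81
i=3: S_3 = -3.67 + -3.07*3 = -12.88
i=4: S_4 = -3.67 + -3.07*4 = -15.95
The first 5 terms are: [-3.67, -6.74, -9.81, -12.88, -15.95]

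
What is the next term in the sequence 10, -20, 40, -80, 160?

Ratios: -20 / 10 = -2.0
This is a geometric sequence with common ratio r = -2.
Next term = 160 * -2 = -320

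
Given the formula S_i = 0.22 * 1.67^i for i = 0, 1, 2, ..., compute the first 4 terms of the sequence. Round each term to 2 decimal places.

This is a geometric sequence.
i=0: S_0 = 0.22 * 1.67^0 = 0.22
i=1: S_1 = 0.22 * 1.67^1 ≈ 0.37
i=2: S_2 = 0.22 * 1.67^2 ≈ 0.61
i=3: S_3 = 0.22 * 1.67^3 ≈ 1.02
The first 4 terms are: [0.22, 0.37, 0.61, 1.02]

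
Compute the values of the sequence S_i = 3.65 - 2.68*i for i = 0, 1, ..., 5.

This is an arithmetic sequence.
i=0: S_0 = 3.65 + -2.68*0 = 3.65
i=1: S_1 = 3.65 + -2.68*1 = 0.97
i=2: S_2 = 3.65 + -2.68*2 = -1.71
i=3: S_3 = 3.65 + -2.68*3 = -4.39
i=4: S_4 = 3.65 + -2.68*4 = -7.07
i=5: S_5 = 3.65 + -2.68*5 = -9.75
The first 6 terms are: [3.65, 0.97, -1.71, -4.39, -7.07, -9.75]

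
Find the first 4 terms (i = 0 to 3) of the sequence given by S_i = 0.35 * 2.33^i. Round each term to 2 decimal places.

This is a geometric sequence.
i=0: S_0 = 0.35 * 2.33^0 = 0.35
i=1: S_1 = 0.35 * 2.33^1 ≈ 0.82
i=2: S_2 = 0.35 * 2.33^2 ≈ 1.9
i=3: S_3 = 0.35 * 2.33^3 ≈ 4.43
The first 4 terms are: [0.35, 0.82, 1.9, 4.43]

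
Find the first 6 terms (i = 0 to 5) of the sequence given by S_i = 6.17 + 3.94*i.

This is an arithmetic sequence.
i=0: S_0 = 6.17 + 3.94*0 = 6.17
i=1: S_1 = 6.17 + 3.94*1 = 10.11
i=2: S_2 = 6.17 + 3.94*2 = 14.05
i=3: S_3 = 6.17 + 3.94*3 = 17.99
i=4: S_4 = 6.17 + 3.94*4 = 21.93
i=5: S_5 = 6.17 + 3.94*5 = 25.87
The first 6 terms are: [6.17, 10.11, 14.05, 17.99, 21.93, 25.87]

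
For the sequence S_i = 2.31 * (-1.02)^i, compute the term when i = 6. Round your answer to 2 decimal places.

S_6 = 2.31 * (-1.02)^6 ≈ 2.31 * 1.1262 ≈ 2.6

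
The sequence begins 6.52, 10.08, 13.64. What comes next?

Differences: 10.08 - 6.52 = 3.56
This is an arithmetic sequence with common difference d = 3.56.
Next term = 13.64 + 3.56 = 17.2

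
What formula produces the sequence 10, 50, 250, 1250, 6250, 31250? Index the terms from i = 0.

Check ratios: 50 / 10 = 5.0
Common ratio r = 5.
First term a = 10.
Formula: S_i = 10 * 5^i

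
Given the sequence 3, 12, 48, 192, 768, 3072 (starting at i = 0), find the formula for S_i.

Check ratios: 12 / 3 = 4.0
Common ratio r = 4.
First term a = 3.
Formula: S_i = 3 * 4^i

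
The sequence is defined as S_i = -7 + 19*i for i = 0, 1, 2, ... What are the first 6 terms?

This is an arithmetic sequence.
i=0: S_0 = -7 + 19*0 = -7
i=1: S_1 = -7 + 19*1 = 12
i=2: S_2 = -7 + 19*2 = 31
i=3: S_3 = -7 + 19*3 = 50
i=4: S_4 = -7 + 19*4 = 69
i=5: S_5 = -7 + 19*5 = 88
The first 6 terms are: [-7, 12, 31, 50, 69, 88]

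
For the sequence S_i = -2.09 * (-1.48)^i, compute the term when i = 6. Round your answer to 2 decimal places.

S_6 = -2.09 * (-1.48)^6 ≈ -2.09 * 10.5092 ≈ -21.96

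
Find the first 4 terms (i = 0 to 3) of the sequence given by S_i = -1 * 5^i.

This is a geometric sequence.
i=0: S_0 = -1 * 5^0 = -1
i=1: S_1 = -1 * 5^1 = -5
i=2: S_2 = -1 * 5^2 = -25
i=3: S_3 = -1 * 5^3 = -125
The first 4 terms are: [-1, -5, -25, -125]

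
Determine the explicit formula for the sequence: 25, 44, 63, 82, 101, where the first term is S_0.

Check differences: 44 - 25 = 19
63 - 44 = 19
Common difference d = 19.
First term a = 25.
Formula: S_i = 25 + 19*i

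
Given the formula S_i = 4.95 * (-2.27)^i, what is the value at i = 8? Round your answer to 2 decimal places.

S_8 = 4.95 * (-2.27)^8 ≈ 4.95 * 705.0288 ≈ 3489.89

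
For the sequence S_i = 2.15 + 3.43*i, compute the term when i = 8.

S_8 = 2.15 + 3.43*8 = 2.15 + 27.44 = 29.59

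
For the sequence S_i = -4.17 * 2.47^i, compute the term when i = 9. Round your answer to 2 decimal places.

S_9 = -4.17 * 2.47^9 ≈ -4.17 * 3421.9415 ≈ -14269.5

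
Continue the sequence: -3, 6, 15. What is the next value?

Differences: 6 - -3 = 9
This is an arithmetic sequence with common difference d = 9.
Next term = 15 + 9 = 24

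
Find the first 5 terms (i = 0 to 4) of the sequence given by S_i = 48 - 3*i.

This is an arithmetic sequence.
i=0: S_0 = 48 + -3*0 = 48
i=1: S_1 = 48 + -3*1 = 45
i=2: S_2 = 48 + -3*2 = 42
i=3: S_3 = 48 + -3*3 = 39
i=4: S_4 = 48 + -3*4 = 36
The first 5 terms are: [48, 45, 42, 39, 36]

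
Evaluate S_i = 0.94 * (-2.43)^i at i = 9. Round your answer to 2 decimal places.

S_9 = 0.94 * (-2.43)^9 ≈ 0.94 * -2954.3127 ≈ -2777.05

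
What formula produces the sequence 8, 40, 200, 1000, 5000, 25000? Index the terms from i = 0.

Check ratios: 40 / 8 = 5.0
Common ratio r = 5.
First term a = 8.
Formula: S_i = 8 * 5^i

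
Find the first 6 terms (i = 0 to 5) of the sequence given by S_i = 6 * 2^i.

This is a geometric sequence.
i=0: S_0 = 6 * 2^0 = 6
i=1: S_1 = 6 * 2^1 = 12
i=2: S_2 = 6 * 2^2 = 24
i=3: S_3 = 6 * 2^3 = 48
i=4: S_4 = 6 * 2^4 = 96
i=5: S_5 = 6 * 2^5 = 192
The first 6 terms are: [6, 12, 24, 48, 96, 192]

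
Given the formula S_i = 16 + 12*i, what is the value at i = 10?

S_10 = 16 + 12*10 = 16 + 120 = 136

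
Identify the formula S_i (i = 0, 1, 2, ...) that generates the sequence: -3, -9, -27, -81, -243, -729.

Check ratios: -9 / -3 = 3.0
Common ratio r = 3.
First term a = -3.
Formula: S_i = -3 * 3^i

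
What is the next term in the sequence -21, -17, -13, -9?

Differences: -17 - -21 = 4
This is an arithmetic sequence with common difference d = 4.
Next term = -9 + 4 = -5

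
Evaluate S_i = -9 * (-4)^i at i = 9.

S_9 = -9 * (-4)^9 = -9 * -262144 = 2359296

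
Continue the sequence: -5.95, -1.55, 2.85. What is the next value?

Differences: -1.55 - -5.95 = 4.4
This is an arithmetic sequence with common difference d = 4.4.
Next term = 2.85 + 4.4 = 7.25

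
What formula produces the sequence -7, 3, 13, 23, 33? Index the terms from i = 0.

Check differences: 3 - -7 = 10
13 - 3 = 10
Common difference d = 10.
First term a = -7.
Formula: S_i = -7 + 10*i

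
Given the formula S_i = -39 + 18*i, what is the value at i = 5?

S_5 = -39 + 18*5 = -39 + 90 = 51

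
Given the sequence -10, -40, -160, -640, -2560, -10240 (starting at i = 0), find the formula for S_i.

Check ratios: -40 / -10 = 4.0
Common ratio r = 4.
First term a = -10.
Formula: S_i = -10 * 4^i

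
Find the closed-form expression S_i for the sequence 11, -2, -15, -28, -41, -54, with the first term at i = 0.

Check differences: -2 - 11 = -13
-15 - -2 = -13
Common difference d = -13.
First term a = 11.
Formula: S_i = 11 - 13*i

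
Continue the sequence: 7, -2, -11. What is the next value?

Differences: -2 - 7 = -9
This is an arithmetic sequence with common difference d = -9.
Next term = -11 + -9 = -20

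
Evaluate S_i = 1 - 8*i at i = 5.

S_5 = 1 + -8*5 = 1 + -40 = -39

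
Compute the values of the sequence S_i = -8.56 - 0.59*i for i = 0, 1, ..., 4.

This is an arithmetic sequence.
i=0: S_0 = -8.56 + -0.59*0 = -8.56
i=1: S_1 = -8.56 + -0.59*1 = -9.15
i=2: S_2 = -8.56 + -0.59*2 = -9.74
i=3: S_3 = -8.56 + -0.59*3 = -10.33
i=4: S_4 = -8.56 + -0.59*4 = -10.92
The first 5 terms are: [-8.56, -9.15, -9.74, -10.33, -10.92]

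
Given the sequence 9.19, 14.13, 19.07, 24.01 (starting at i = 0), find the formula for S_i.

Check differences: 14.13 - 9.19 = 4.94
19.07 - 14.13 = 4.94
Common difference d = 4.94.
First term a = 9.19.
Formula: S_i = 9.19 + 4.94*i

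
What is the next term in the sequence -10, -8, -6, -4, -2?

Differences: -8 - -10 = 2
This is an arithmetic sequence with common difference d = 2.
Next term = -2 + 2 = 0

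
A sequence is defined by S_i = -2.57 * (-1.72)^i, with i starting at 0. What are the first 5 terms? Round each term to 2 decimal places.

This is a geometric sequence.
i=0: S_0 = -2.57 * (-1.72)^0 = -2.57
i=1: S_1 = -2.57 * (-1.72)^1 ≈ 4.42
i=2: S_2 = -2.57 * (-1.72)^2 ≈ -7.6
i=3: S_3 = -2.57 * (-1.72)^3 ≈ 13.08
i=4: S_4 = -2.57 * (-1.72)^4 ≈ -22.49
The first 5 terms are: [-2.57, 4.42, -7.6, 13.08, -22.49]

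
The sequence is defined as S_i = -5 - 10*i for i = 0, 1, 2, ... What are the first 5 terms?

This is an arithmetic sequence.
i=0: S_0 = -5 + -10*0 = -5
i=1: S_1 = -5 + -10*1 = -15
i=2: S_2 = -5 + -10*2 = -25
i=3: S_3 = -5 + -10*3 = -35
i=4: S_4 = -5 + -10*4 = -45
The first 5 terms are: [-5, -15, -25, -35, -45]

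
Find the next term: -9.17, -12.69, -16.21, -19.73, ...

Differences: -12.69 - -9.17 = -3.52
This is an arithmetic sequence with common difference d = -3.52.
Next term = -19.73 + -3.52 = -23.25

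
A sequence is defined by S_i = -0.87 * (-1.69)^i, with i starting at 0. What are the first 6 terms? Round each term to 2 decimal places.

This is a geometric sequence.
i=0: S_0 = -0.87 * (-1.69)^0 = -0.87
i=1: S_1 = -0.87 * (-1.69)^1 ≈ 1.47
i=2: S_2 = -0.87 * (-1.69)^2 ≈ -2.48
i=3: S_3 = -0.87 * (-1.69)^3 ≈ 4.2
i=4: S_4 = -0.87 * (-1.69)^4 ≈ -7.1
i=5: S_5 = -0.87 * (-1.69)^5 ≈ 11.99
The first 6 terms are: [-0.87, 1.47, -2.48, 4.2, -7.1, 11.99]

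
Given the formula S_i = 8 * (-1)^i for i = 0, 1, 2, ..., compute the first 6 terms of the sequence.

This is a geometric sequence.
i=0: S_0 = 8 * (-1)^0 = 8
i=1: S_1 = 8 * (-1)^1 = -8
i=2: S_2 = 8 * (-1)^2 = 8
i=3: S_3 = 8 * (-1)^3 = -8
i=4: S_4 = 8 * (-1)^4 = 8
i=5: S_5 = 8 * (-1)^5 = -8
The first 6 terms are: [8, -8, 8, -8, 8, -8]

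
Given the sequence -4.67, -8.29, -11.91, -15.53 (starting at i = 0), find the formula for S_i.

Check differences: -8.29 - -4.67 = -3.62
-11.91 - -8.29 = -3.62
Common difference d = -3.62.
First term a = -4.67.
Formula: S_i = -4.67 - 3.62*i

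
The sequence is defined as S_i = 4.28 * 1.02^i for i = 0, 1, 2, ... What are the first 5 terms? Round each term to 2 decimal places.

This is a geometric sequence.
i=0: S_0 = 4.28 * 1.02^0 = 4.28
i=1: S_1 = 4.28 * 1.02^1 ≈ 4.37
i=2: S_2 = 4.28 * 1.02^2 ≈ 4.45
i=3: S_3 = 4.28 * 1.02^3 ≈ 4.54
i=4: S_4 = 4.28 * 1.02^4 ≈ 4.63
The first 5 terms are: [4.28, 4.37, 4.45, 4.54, 4.63]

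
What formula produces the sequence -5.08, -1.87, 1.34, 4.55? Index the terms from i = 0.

Check differences: -1.87 - -5.08 = 3.21
1.34 - -1.87 = 3.21
Common difference d = 3.21.
First term a = -5.08.
Formula: S_i = -5.08 + 3.21*i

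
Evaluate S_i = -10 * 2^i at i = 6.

S_6 = -10 * 2^6 = -10 * 64 = -640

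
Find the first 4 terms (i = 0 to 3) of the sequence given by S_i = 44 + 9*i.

This is an arithmetic sequence.
i=0: S_0 = 44 + 9*0 = 44
i=1: S_1 = 44 + 9*1 = 53
i=2: S_2 = 44 + 9*2 = 62
i=3: S_3 = 44 + 9*3 = 71
The first 4 terms are: [44, 53, 62, 71]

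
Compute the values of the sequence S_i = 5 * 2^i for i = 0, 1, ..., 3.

This is a geometric sequence.
i=0: S_0 = 5 * 2^0 = 5
i=1: S_1 = 5 * 2^1 = 10
i=2: S_2 = 5 * 2^2 = 20
i=3: S_3 = 5 * 2^3 = 40
The first 4 terms are: [5, 10, 20, 40]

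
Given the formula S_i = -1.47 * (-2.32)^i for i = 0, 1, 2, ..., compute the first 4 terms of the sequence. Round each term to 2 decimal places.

This is a geometric sequence.
i=0: S_0 = -1.47 * (-2.32)^0 = -1.47
i=1: S_1 = -1.47 * (-2.32)^1 ≈ 3.41
i=2: S_2 = -1.47 * (-2.32)^2 ≈ -7.91
i=3: S_3 = -1.47 * (-2.32)^3 ≈ 18.36
The first 4 terms are: [-1.47, 3.41, -7.91, 18.36]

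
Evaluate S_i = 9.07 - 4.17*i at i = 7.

S_7 = 9.07 + -4.17*7 = 9.07 + -29.19 = -20.12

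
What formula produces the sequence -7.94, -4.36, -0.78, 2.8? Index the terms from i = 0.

Check differences: -4.36 - -7.94 = 3.58
-0.78 - -4.36 = 3.58
Common difference d = 3.58.
First term a = -7.94.
Formula: S_i = -7.94 + 3.58*i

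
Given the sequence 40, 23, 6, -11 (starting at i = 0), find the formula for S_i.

Check differences: 23 - 40 = -17
6 - 23 = -17
Common difference d = -17.
First term a = 40.
Formula: S_i = 40 - 17*i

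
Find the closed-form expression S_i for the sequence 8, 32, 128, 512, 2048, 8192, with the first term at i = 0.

Check ratios: 32 / 8 = 4.0
Common ratio r = 4.
First term a = 8.
Formula: S_i = 8 * 4^i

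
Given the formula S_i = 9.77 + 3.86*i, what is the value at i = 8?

S_8 = 9.77 + 3.86*8 = 9.77 + 30.88 = 40.65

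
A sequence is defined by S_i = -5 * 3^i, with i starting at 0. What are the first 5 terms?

This is a geometric sequence.
i=0: S_0 = -5 * 3^0 = -5
i=1: S_1 = -5 * 3^1 = -15
i=2: S_2 = -5 * 3^2 = -45
i=3: S_3 = -5 * 3^3 = -135
i=4: S_4 = -5 * 3^4 = -405
The first 5 terms are: [-5, -15, -45, -135, -405]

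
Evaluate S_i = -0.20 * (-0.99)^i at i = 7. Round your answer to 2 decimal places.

S_7 = -0.2 * (-0.99)^7 ≈ -0.2 * -0.9321 ≈ 0.19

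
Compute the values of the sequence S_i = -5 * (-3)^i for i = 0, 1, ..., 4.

This is a geometric sequence.
i=0: S_0 = -5 * (-3)^0 = -5
i=1: S_1 = -5 * (-3)^1 = 15
i=2: S_2 = -5 * (-3)^2 = -45
i=3: S_3 = -5 * (-3)^3 = 135
i=4: S_4 = -5 * (-3)^4 = -405
The first 5 terms are: [-5, 15, -45, 135, -405]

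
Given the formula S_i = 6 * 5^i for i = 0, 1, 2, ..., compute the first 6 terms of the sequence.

This is a geometric sequence.
i=0: S_0 = 6 * 5^0 = 6
i=1: S_1 = 6 * 5^1 = 30
i=2: S_2 = 6 * 5^2 = 150
i=3: S_3 = 6 * 5^3 = 750
i=4: S_4 = 6 * 5^4 = 3750
i=5: S_5 = 6 * 5^5 = 18750
The first 6 terms are: [6, 30, 150, 750, 3750, 18750]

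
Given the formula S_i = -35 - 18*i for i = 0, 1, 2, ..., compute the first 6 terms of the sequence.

This is an arithmetic sequence.
i=0: S_0 = -35 + -18*0 = -35
i=1: S_1 = -35 + -18*1 = -53
i=2: S_2 = -35 + -18*2 = -71
i=3: S_3 = -35 + -18*3 = -89
i=4: S_4 = -35 + -18*4 = -107
i=5: S_5 = -35 + -18*5 = -125
The first 6 terms are: [-35, -53, -71, -89, -107, -125]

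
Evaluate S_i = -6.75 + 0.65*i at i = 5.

S_5 = -6.75 + 0.65*5 = -6.75 + 3.25 = -3.5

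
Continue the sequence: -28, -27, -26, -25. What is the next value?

Differences: -27 - -28 = 1
This is an arithmetic sequence with common difference d = 1.
Next term = -25 + 1 = -24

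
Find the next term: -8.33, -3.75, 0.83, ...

Differences: -3.75 - -8.33 = 4.58
This is an arithmetic sequence with common difference d = 4.58.
Next term = 0.83 + 4.58 = 5.41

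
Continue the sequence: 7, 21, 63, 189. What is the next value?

Ratios: 21 / 7 = 3.0
This is a geometric sequence with common ratio r = 3.
Next term = 189 * 3 = 567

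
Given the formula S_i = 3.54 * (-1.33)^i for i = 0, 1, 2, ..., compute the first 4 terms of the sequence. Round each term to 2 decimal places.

This is a geometric sequence.
i=0: S_0 = 3.54 * (-1.33)^0 = 3.54
i=1: S_1 = 3.54 * (-1.33)^1 ≈ -4.71
i=2: S_2 = 3.54 * (-1.33)^2 ≈ 6.26
i=3: S_3 = 3.54 * (-1.33)^3 ≈ -8.33
The first 4 terms are: [3.54, -4.71, 6.26, -8.33]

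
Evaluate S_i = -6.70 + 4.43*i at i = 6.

S_6 = -6.7 + 4.43*6 = -6.7 + 26.58 = 19.88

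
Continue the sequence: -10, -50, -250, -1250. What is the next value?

Ratios: -50 / -10 = 5.0
This is a geometric sequence with common ratio r = 5.
Next term = -1250 * 5 = -6250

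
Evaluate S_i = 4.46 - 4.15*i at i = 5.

S_5 = 4.46 + -4.15*5 = 4.46 + -20.75 = -16.29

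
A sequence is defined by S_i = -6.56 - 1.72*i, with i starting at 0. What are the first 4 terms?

This is an arithmetic sequence.
i=0: S_0 = -6.56 + -1.72*0 = -6.56
i=1: S_1 = -6.56 + -1.72*1 = -8.28
i=2: S_2 = -6.56 + -1.72*2 = -10.0
i=3: S_3 = -6.56 + -1.72*3 = -11.72
The first 4 terms are: [-6.56, -8.28, -10.0, -11.72]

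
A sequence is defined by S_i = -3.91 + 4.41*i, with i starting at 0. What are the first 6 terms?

This is an arithmetic sequence.
i=0: S_0 = -3.91 + 4.41*0 = -3.91
i=1: S_1 = -3.91 + 4.41*1 = 0.5
i=2: S_2 = -3.91 + 4.41*2 = 4.91
i=3: S_3 = -3.91 + 4.41*3 = 9.32
i=4: S_4 = -3.91 + 4.41*4 = 13.73
i=5: S_5 = -3.91 + 4.41*5 = 18.14
The first 6 terms are: [-3.91, 0.5, 4.91, 9.32, 13.73, 18.14]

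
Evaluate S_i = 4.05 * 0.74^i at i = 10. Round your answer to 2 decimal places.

S_10 = 4.05 * 0.74^10 ≈ 4.05 * 0.0492 ≈ 0.2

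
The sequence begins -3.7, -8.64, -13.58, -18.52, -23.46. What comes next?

Differences: -8.64 - -3.7 = -4.94
This is an arithmetic sequence with common difference d = -4.94.
Next term = -23.46 + -4.94 = -28.4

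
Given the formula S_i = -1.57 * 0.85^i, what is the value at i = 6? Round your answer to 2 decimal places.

S_6 = -1.57 * 0.85^6 ≈ -1.57 * 0.3771 ≈ -0.59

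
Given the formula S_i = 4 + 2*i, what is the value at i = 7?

S_7 = 4 + 2*7 = 4 + 14 = 18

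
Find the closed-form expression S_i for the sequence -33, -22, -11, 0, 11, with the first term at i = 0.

Check differences: -22 - -33 = 11
-11 - -22 = 11
Common difference d = 11.
First term a = -33.
Formula: S_i = -33 + 11*i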